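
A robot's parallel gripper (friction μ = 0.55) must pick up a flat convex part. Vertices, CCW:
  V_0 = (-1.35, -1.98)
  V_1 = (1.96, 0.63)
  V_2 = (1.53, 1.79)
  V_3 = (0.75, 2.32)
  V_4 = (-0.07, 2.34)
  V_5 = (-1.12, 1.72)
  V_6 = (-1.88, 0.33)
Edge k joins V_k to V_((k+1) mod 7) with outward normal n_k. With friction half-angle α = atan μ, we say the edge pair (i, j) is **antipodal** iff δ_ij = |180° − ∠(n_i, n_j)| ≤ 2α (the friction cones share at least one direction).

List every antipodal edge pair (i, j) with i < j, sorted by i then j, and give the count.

α = atan 0.55 = 28.81°;  2α = 57.62°
n_0 = (+0.6192, -0.7852)
n_1 = (+0.9377, +0.3476)
n_2 = (+0.5620, +0.8271)
n_3 = (+0.0244, +0.9997)
n_4 = (-0.5085, +0.8611)
n_5 = (-0.8774, +0.4797)
n_6 = (-0.9747, -0.2236)
  (0,1): δ = 107.92°  ·
  (0,2): δ = 72.45°  ·
  (0,3): δ = 39.65°  ✓
  (0,4): δ = 7.70°  ✓
  (0,5): δ = 23.08°  ✓
  (0,6): δ = 64.67°  ·
  (1,2): δ = 144.53°  ·
  (1,3): δ = 111.74°  ·
  (1,4): δ = 79.78°  ·
  (1,5): δ = 49.01°  ✓
  (1,6): δ = 7.42°  ✓
  (2,3): δ = 147.20°  ·
  (2,4): δ = 115.24°  ·
  (2,5): δ = 84.47°  ·
  (2,6): δ = 42.88°  ✓
  (3,4): δ = 148.04°  ·
  (3,5): δ = 117.27°  ·
  (3,6): δ = 75.68°  ·
  (4,5): δ = 149.23°  ·
  (4,6): δ = 107.64°  ·
  (5,6): δ = 138.41°  ·
antipodal pairs: 6

count = 6; pairs: (0,3), (0,4), (0,5), (1,5), (1,6), (2,6)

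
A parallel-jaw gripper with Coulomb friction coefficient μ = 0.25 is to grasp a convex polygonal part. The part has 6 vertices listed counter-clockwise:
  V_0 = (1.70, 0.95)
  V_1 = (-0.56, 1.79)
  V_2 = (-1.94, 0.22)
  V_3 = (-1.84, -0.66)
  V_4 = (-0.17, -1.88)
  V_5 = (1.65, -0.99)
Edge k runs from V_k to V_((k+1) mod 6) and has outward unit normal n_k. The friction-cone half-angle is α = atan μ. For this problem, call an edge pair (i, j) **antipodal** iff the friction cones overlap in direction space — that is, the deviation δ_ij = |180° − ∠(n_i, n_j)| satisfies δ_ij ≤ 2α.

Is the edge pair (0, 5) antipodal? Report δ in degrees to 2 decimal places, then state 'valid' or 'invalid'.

α = atan 0.25 = 14.04°;  2α = 28.07°
edge 0: e_0 = (-2.26, +0.84);  n_0 = (+0.3484, +0.9373)
edge 5: e_5 = (+0.05, +1.94);  n_5 = (+0.9997, -0.0258)
∠(n_0, n_5) = 71.09°
δ = |180° − 71.09°| = 108.91°
108.91° > 2α = 28.07°  →  invalid

δ = 108.91°, invalid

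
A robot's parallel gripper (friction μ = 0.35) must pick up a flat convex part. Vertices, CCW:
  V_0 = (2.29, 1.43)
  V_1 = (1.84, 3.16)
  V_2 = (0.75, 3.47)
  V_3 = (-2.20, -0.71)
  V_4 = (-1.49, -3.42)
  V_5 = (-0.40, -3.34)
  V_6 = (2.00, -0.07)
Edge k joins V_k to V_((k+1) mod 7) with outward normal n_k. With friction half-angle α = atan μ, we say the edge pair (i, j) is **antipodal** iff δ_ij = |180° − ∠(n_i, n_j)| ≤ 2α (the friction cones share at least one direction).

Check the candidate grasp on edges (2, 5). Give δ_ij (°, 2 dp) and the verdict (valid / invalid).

δ = 1.06°, valid

α = atan 0.35 = 19.29°;  2α = 38.58°
edge 2: e_2 = (-2.95, -4.18);  n_2 = (-0.8170, +0.5766)
edge 5: e_5 = (+2.40, +3.27);  n_5 = (+0.8062, -0.5917)
∠(n_2, n_5) = 178.94°
δ = |180° − 178.94°| = 1.06°
1.06° ≤ 2α = 38.58°  →  valid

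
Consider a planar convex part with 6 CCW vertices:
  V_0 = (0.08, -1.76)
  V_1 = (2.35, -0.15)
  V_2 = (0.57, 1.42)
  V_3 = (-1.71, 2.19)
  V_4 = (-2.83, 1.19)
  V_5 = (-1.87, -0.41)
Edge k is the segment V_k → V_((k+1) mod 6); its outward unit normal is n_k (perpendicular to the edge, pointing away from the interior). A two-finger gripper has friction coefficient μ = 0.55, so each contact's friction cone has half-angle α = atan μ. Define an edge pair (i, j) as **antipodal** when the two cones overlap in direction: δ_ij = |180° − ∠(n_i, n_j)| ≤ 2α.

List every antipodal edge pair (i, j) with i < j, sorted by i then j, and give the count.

α = atan 0.55 = 28.81°;  2α = 57.62°
n_0 = (+0.5785, -0.8157)
n_1 = (+0.6615, +0.7500)
n_2 = (+0.3200, +0.9474)
n_3 = (-0.6660, +0.7459)
n_4 = (-0.8575, -0.5145)
n_5 = (-0.5692, -0.8222)
  (0,1): δ = 76.76°  ·
  (0,2): δ = 54.01°  ✓
  (0,3): δ = 6.41°  ✓
  (0,4): δ = 85.62°  ·
  (0,5): δ = 109.96°  ·
  (1,2): δ = 157.25°  ·
  (1,3): δ = 96.83°  ·
  (1,4): δ = 17.62°  ✓
  (1,5): δ = 6.72°  ✓
  (2,3): δ = 119.58°  ·
  (2,4): δ = 40.38°  ✓
  (2,5): δ = 16.03°  ✓
  (3,4): δ = 100.80°  ·
  (3,5): δ = 76.46°  ·
  (4,5): δ = 155.66°  ·
antipodal pairs: 6

count = 6; pairs: (0,2), (0,3), (1,4), (1,5), (2,4), (2,5)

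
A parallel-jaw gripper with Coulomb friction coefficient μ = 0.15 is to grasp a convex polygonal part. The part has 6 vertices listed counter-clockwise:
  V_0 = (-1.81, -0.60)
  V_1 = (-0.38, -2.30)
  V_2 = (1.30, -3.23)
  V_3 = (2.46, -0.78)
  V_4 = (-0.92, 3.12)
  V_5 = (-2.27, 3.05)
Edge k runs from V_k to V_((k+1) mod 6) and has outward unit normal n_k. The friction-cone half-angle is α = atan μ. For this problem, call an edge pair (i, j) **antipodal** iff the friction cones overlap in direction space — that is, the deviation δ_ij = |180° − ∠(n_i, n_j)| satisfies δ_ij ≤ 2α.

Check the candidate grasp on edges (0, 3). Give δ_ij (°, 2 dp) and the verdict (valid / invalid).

δ = 0.84°, valid

α = atan 0.15 = 8.53°;  2α = 17.06°
edge 0: e_0 = (+1.43, -1.70);  n_0 = (-0.7653, -0.6437)
edge 3: e_3 = (-3.38, +3.90);  n_3 = (+0.7557, +0.6549)
∠(n_0, n_3) = 179.16°
δ = |180° − 179.16°| = 0.84°
0.84° ≤ 2α = 17.06°  →  valid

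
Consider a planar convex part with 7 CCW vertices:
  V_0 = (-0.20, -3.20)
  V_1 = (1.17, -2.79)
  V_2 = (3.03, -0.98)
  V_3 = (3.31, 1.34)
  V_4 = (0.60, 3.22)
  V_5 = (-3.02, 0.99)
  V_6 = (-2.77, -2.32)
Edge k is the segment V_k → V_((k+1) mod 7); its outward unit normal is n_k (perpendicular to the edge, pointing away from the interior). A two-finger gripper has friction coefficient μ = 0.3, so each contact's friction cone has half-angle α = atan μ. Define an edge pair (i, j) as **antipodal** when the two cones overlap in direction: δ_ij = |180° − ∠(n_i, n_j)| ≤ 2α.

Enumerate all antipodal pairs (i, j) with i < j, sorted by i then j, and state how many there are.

α = atan 0.3 = 16.70°;  2α = 33.40°
n_0 = (+0.2867, -0.9580)
n_1 = (+0.6974, -0.7167)
n_2 = (+0.9928, -0.1198)
n_3 = (+0.5700, +0.8216)
n_4 = (-0.5245, +0.8514)
n_5 = (-0.9972, -0.0753)
n_6 = (-0.3239, -0.9461)
  (0,1): δ = 152.44°  ·
  (0,2): δ = 113.54°  ·
  (0,3): δ = 51.41°  ·
  (0,4): δ = 14.97°  ✓
  (0,5): δ = 77.66°  ·
  (0,6): δ = 144.44°  ·
  (1,2): δ = 141.10°  ·
  (1,3): δ = 78.97°  ·
  (1,4): δ = 12.59°  ✓
  (1,5): δ = 50.10°  ·
  (1,6): δ = 116.88°  ·
  (2,3): δ = 117.87°  ·
  (2,4): δ = 51.48°  ·
  (2,5): δ = 11.20°  ✓
  (2,6): δ = 77.98°  ·
  (3,4): δ = 113.62°  ·
  (3,5): δ = 50.93°  ·
  (3,6): δ = 15.85°  ✓
  (4,5): δ = 117.31°  ·
  (4,6): δ = 50.54°  ·
  (5,6): δ = 113.22°  ·
antipodal pairs: 4

count = 4; pairs: (0,4), (1,4), (2,5), (3,6)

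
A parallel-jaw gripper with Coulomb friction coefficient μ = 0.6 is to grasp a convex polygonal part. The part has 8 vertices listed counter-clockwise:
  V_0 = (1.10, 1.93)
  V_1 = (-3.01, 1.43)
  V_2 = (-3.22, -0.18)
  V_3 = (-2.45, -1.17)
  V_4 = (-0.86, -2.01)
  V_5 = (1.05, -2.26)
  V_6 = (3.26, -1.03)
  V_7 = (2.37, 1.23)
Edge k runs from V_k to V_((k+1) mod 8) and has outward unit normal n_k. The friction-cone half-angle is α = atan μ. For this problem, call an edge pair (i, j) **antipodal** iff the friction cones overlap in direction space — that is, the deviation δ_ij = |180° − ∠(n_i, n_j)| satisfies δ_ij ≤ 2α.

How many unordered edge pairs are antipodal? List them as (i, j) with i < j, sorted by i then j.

α = atan 0.6 = 30.96°;  2α = 61.93°
n_0 = (-0.1208, +0.9927)
n_1 = (-0.9916, +0.1293)
n_2 = (-0.7894, -0.6139)
n_3 = (-0.4671, -0.8842)
n_4 = (-0.1298, -0.9915)
n_5 = (+0.4863, -0.8738)
n_6 = (+0.9305, +0.3664)
n_7 = (+0.4827, +0.8758)
  (0,1): δ = 104.37°  ·
  (0,2): δ = 59.06°  ✓
  (0,3): δ = 34.78°  ✓
  (0,4): δ = 14.39°  ✓
  (0,5): δ = 22.16°  ✓
  (0,6): δ = 104.56°  ·
  (0,7): δ = 144.20°  ·
  (1,2): δ = 134.69°  ·
  (1,3): δ = 110.42°  ·
  (1,4): δ = 90.03°  ·
  (1,5): δ = 53.47°  ✓
  (1,6): δ = 28.93°  ✓
  (1,7): δ = 68.57°  ·
  (2,3): δ = 155.72°  ·
  (2,4): δ = 135.33°  ·
  (2,5): δ = 98.78°  ·
  (2,6): δ = 16.38°  ✓
  (2,7): δ = 23.26°  ✓
  (3,4): δ = 159.61°  ·
  (3,5): δ = 123.05°  ·
  (3,6): δ = 40.66°  ✓
  (3,7): δ = 1.02°  ✓
  (4,5): δ = 143.44°  ·
  (4,6): δ = 61.05°  ✓
  (4,7): δ = 21.41°  ✓
  (5,6): δ = 97.60°  ·
  (5,7): δ = 57.96°  ✓
  (6,7): δ = 140.36°  ·
antipodal pairs: 13

count = 13; pairs: (0,2), (0,3), (0,4), (0,5), (1,5), (1,6), (2,6), (2,7), (3,6), (3,7), (4,6), (4,7), (5,7)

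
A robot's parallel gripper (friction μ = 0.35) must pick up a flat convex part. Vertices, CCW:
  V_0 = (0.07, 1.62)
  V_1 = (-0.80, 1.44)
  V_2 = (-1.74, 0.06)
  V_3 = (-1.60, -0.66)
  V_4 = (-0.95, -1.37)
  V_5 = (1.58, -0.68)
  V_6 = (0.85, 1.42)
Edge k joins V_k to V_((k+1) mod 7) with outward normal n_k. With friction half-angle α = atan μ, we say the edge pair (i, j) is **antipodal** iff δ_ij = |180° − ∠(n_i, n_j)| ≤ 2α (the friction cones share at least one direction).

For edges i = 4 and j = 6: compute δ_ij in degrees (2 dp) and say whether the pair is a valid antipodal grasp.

α = atan 0.35 = 19.29°;  2α = 38.58°
edge 4: e_4 = (+2.53, +0.69);  n_4 = (+0.2631, -0.9648)
edge 6: e_6 = (-0.78, +0.20);  n_6 = (+0.2484, +0.9687)
∠(n_4, n_6) = 150.36°
δ = |180° − 150.36°| = 29.64°
29.64° ≤ 2α = 38.58°  →  valid

δ = 29.64°, valid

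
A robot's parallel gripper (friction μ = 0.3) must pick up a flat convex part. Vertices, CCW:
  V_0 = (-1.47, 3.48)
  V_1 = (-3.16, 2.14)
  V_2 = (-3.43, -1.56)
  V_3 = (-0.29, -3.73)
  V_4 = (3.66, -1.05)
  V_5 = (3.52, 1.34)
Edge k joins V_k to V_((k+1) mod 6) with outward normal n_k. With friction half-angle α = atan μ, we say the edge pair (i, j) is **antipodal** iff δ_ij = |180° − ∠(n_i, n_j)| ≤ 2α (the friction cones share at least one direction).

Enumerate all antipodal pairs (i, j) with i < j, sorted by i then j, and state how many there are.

count = 3; pairs: (0,3), (1,4), (2,5)

α = atan 0.3 = 16.70°;  2α = 33.40°
n_0 = (-0.6213, +0.7836)
n_1 = (-0.9973, +0.0728)
n_2 = (-0.5685, -0.8227)
n_3 = (+0.5615, -0.8275)
n_4 = (+0.9983, +0.0585)
n_5 = (+0.3941, +0.9190)
  (0,1): δ = 132.58°  ·
  (0,2): δ = 73.06°  ·
  (0,3): δ = 4.25°  ✓
  (0,4): δ = 54.94°  ·
  (0,5): δ = 118.38°  ·
  (1,2): δ = 120.47°  ·
  (1,3): δ = 51.67°  ·
  (1,4): δ = 7.53°  ✓
  (1,5): δ = 70.96°  ·
  (2,3): δ = 111.20°  ·
  (2,4): δ = 52.00°  ·
  (2,5): δ = 11.44°  ✓
  (3,4): δ = 120.80°  ·
  (3,5): δ = 57.37°  ·
  (4,5): δ = 116.56°  ·
antipodal pairs: 3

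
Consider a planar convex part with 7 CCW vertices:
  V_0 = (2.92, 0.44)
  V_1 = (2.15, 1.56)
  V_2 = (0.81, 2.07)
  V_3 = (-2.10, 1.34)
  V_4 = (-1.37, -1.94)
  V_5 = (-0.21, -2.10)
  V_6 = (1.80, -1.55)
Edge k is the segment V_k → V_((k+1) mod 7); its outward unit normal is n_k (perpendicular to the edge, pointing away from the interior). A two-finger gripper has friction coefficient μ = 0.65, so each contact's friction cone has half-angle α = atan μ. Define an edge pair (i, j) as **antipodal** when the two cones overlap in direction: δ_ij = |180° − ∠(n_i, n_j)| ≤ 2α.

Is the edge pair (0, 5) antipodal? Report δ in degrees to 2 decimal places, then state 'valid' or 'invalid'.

δ = 70.79°, invalid

α = atan 0.65 = 33.02°;  2α = 66.05°
edge 0: e_0 = (-0.77, +1.12);  n_0 = (+0.8240, +0.5665)
edge 5: e_5 = (+2.01, +0.55);  n_5 = (+0.2639, -0.9645)
∠(n_0, n_5) = 109.21°
δ = |180° − 109.21°| = 70.79°
70.79° > 2α = 66.05°  →  invalid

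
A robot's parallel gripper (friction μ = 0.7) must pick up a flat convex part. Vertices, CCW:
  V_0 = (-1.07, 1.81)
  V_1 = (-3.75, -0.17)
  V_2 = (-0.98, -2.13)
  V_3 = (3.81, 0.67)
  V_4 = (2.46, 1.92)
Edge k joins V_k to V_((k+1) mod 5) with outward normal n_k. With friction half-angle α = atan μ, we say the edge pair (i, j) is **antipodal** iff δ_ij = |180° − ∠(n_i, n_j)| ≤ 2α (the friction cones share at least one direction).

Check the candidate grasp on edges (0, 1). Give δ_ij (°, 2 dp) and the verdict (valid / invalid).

δ = 71.74°, invalid

α = atan 0.7 = 34.99°;  2α = 69.98°
edge 0: e_0 = (-2.68, -1.98);  n_0 = (-0.5942, +0.8043)
edge 1: e_1 = (+2.77, -1.96);  n_1 = (-0.5776, -0.8163)
∠(n_0, n_1) = 108.26°
δ = |180° − 108.26°| = 71.74°
71.74° > 2α = 69.98°  →  invalid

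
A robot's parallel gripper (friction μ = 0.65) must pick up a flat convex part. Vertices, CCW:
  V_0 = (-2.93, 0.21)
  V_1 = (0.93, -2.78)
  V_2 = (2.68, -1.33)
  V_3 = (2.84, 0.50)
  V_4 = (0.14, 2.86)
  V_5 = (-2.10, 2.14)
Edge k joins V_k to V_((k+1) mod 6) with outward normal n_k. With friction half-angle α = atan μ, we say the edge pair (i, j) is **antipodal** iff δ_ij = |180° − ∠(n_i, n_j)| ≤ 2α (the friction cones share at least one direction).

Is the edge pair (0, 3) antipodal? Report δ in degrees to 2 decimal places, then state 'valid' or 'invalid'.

α = atan 0.65 = 33.02°;  2α = 66.05°
edge 0: e_0 = (+3.86, -2.99);  n_0 = (-0.6124, -0.7906)
edge 3: e_3 = (-2.70, +2.36);  n_3 = (+0.6581, +0.7529)
∠(n_0, n_3) = 176.61°
δ = |180° − 176.61°| = 3.39°
3.39° ≤ 2α = 66.05°  →  valid

δ = 3.39°, valid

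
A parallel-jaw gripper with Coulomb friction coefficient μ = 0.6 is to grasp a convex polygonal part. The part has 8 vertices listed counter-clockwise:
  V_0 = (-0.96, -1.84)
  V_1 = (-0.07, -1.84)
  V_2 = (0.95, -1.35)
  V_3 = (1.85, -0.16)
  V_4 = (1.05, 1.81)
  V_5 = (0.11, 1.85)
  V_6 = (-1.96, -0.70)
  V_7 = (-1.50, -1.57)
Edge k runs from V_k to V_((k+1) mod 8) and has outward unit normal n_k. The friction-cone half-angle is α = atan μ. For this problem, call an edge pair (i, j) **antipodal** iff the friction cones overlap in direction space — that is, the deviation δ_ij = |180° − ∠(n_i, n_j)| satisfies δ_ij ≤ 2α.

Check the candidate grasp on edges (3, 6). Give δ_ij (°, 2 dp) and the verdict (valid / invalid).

α = atan 0.6 = 30.96°;  2α = 61.93°
edge 3: e_3 = (-0.80, +1.97);  n_3 = (+0.9265, +0.3763)
edge 6: e_6 = (+0.46, -0.87);  n_6 = (-0.8840, -0.4674)
∠(n_3, n_6) = 174.23°
δ = |180° − 174.23°| = 5.77°
5.77° ≤ 2α = 61.93°  →  valid

δ = 5.77°, valid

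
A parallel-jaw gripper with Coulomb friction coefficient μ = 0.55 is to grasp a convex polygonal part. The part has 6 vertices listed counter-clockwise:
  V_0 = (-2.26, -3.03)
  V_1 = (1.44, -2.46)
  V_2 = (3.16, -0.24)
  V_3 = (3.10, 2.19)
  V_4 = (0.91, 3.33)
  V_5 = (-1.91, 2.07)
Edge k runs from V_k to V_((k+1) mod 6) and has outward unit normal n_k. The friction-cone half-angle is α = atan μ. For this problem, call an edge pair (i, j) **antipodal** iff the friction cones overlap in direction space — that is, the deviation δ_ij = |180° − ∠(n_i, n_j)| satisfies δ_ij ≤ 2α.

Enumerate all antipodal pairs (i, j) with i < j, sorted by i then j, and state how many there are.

α = atan 0.55 = 28.81°;  2α = 57.62°
n_0 = (+0.1523, -0.9883)
n_1 = (+0.7905, -0.6125)
n_2 = (+0.9997, +0.0247)
n_3 = (+0.4617, +0.8870)
n_4 = (-0.4079, +0.9130)
n_5 = (-0.9977, +0.0685)
  (0,1): δ = 136.53°  ·
  (0,2): δ = 97.34°  ·
  (0,3): δ = 36.26°  ✓
  (0,4): δ = 15.32°  ✓
  (0,5): δ = 77.32°  ·
  (1,2): δ = 140.82°  ·
  (1,3): δ = 79.73°  ·
  (1,4): δ = 28.16°  ✓
  (1,5): δ = 33.84°  ✓
  (2,3): δ = 118.91°  ·
  (2,4): δ = 67.34°  ·
  (2,5): δ = 5.34°  ✓
  (3,4): δ = 128.43°  ·
  (3,5): δ = 66.43°  ·
  (4,5): δ = 118.00°  ·
antipodal pairs: 5

count = 5; pairs: (0,3), (0,4), (1,4), (1,5), (2,5)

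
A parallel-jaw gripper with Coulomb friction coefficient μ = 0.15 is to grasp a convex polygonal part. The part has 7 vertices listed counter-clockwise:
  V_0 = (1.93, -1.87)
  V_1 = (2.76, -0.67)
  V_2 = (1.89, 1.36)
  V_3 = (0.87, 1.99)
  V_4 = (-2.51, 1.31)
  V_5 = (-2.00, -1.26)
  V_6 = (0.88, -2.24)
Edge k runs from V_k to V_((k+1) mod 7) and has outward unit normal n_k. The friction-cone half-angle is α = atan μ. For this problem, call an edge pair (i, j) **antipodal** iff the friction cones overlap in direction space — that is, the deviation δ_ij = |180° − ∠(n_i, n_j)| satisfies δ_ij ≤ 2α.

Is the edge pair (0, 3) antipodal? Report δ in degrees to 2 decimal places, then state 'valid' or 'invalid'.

δ = 43.95°, invalid

α = atan 0.15 = 8.53°;  2α = 17.06°
edge 0: e_0 = (+0.83, +1.20);  n_0 = (+0.8224, -0.5689)
edge 3: e_3 = (-3.38, -0.68);  n_3 = (-0.1972, +0.9804)
∠(n_0, n_3) = 136.05°
δ = |180° − 136.05°| = 43.95°
43.95° > 2α = 17.06°  →  invalid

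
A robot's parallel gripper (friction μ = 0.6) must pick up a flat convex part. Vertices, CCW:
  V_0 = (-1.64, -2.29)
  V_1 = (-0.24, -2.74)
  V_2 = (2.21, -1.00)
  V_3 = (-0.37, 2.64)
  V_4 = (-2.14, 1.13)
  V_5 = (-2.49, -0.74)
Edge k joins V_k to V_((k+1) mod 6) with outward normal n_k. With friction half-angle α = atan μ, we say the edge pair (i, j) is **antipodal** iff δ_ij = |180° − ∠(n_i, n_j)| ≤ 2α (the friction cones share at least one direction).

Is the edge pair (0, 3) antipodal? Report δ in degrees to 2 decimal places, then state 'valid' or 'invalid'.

δ = 58.29°, valid

α = atan 0.6 = 30.96°;  2α = 61.93°
edge 0: e_0 = (+1.40, -0.45);  n_0 = (-0.3060, -0.9520)
edge 3: e_3 = (-1.77, -1.51);  n_3 = (-0.6490, +0.7608)
∠(n_0, n_3) = 121.71°
δ = |180° − 121.71°| = 58.29°
58.29° ≤ 2α = 61.93°  →  valid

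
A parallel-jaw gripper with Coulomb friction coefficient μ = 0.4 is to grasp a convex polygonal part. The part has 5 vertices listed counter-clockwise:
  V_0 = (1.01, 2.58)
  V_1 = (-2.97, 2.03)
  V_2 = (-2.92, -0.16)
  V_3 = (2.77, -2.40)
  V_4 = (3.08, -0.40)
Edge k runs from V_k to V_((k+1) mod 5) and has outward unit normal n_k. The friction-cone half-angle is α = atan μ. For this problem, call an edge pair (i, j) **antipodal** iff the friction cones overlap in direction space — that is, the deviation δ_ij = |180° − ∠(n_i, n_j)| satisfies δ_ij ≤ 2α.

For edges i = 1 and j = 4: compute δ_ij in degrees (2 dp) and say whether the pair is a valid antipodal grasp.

α = atan 0.4 = 21.80°;  2α = 43.60°
edge 1: e_1 = (+0.05, -2.19);  n_1 = (-0.9997, -0.0228)
edge 4: e_4 = (-2.07, +2.98);  n_4 = (+0.8213, +0.5705)
∠(n_1, n_4) = 146.52°
δ = |180° − 146.52°| = 33.48°
33.48° ≤ 2α = 43.60°  →  valid

δ = 33.48°, valid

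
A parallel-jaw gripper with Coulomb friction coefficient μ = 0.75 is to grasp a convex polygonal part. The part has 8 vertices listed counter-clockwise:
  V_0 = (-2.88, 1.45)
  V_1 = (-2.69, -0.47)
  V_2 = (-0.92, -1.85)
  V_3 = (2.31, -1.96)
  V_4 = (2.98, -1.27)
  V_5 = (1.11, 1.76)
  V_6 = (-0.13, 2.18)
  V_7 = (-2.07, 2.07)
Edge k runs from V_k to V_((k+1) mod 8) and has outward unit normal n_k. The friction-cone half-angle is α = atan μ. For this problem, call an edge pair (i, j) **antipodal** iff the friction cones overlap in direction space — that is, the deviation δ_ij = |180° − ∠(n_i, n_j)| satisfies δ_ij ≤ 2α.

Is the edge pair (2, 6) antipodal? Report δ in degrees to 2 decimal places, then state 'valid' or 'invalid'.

α = atan 0.75 = 36.87°;  2α = 73.74°
edge 2: e_2 = (+3.23, -0.11);  n_2 = (-0.0340, -0.9994)
edge 6: e_6 = (-1.94, -0.11);  n_6 = (-0.0566, +0.9984)
∠(n_2, n_6) = 174.80°
δ = |180° − 174.80°| = 5.20°
5.20° ≤ 2α = 73.74°  →  valid

δ = 5.20°, valid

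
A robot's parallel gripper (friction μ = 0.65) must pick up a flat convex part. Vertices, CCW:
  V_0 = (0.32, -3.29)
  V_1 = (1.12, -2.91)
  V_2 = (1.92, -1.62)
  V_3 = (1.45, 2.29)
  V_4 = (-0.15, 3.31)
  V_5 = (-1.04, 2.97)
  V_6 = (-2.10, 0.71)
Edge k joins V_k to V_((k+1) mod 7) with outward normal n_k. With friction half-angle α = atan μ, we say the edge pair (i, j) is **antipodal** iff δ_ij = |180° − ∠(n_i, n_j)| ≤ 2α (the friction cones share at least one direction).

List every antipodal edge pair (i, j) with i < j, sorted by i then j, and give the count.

count = 9; pairs: (0,3), (0,4), (0,5), (1,4), (1,5), (1,6), (2,5), (2,6), (3,6)

α = atan 0.65 = 33.02°;  2α = 66.05°
n_0 = (+0.4291, -0.9033)
n_1 = (+0.8498, -0.5270)
n_2 = (+0.9929, +0.1193)
n_3 = (+0.5376, +0.8432)
n_4 = (-0.3569, +0.9342)
n_5 = (-0.9054, +0.4246)
n_6 = (-0.8556, -0.5176)
  (0,1): δ = 147.21°  ·
  (0,2): δ = 108.55°  ·
  (0,3): δ = 57.93°  ✓
  (0,4): δ = 4.50°  ✓
  (0,5): δ = 39.46°  ✓
  (0,6): δ = 95.77°  ·
  (1,2): δ = 141.34°  ·
  (1,3): δ = 90.71°  ·
  (1,4): δ = 37.29°  ✓
  (1,5): δ = 6.68°  ✓
  (1,6): δ = 62.98°  ✓
  (2,3): δ = 129.37°  ·
  (2,4): δ = 75.95°  ·
  (2,5): δ = 31.98°  ✓
  (2,6): δ = 24.32°  ✓
  (3,4): δ = 126.57°  ·
  (3,5): δ = 82.61°  ·
  (3,6): δ = 26.31°  ✓
  (4,5): δ = 136.04°  ·
  (4,6): δ = 79.73°  ·
  (5,6): δ = 123.70°  ·
antipodal pairs: 9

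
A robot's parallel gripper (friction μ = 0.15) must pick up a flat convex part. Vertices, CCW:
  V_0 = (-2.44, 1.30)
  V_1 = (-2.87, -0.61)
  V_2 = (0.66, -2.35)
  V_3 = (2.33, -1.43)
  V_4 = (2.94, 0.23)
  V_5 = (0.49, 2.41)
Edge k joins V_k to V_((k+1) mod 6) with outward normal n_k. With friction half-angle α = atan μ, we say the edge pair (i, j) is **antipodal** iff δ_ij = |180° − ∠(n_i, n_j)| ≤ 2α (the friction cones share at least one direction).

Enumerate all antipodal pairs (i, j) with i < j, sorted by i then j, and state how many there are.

count = 3; pairs: (0,3), (1,4), (2,5)

α = atan 0.15 = 8.53°;  2α = 17.06°
n_0 = (-0.9756, +0.2196)
n_1 = (-0.4421, -0.8970)
n_2 = (+0.4825, -0.8759)
n_3 = (+0.9386, -0.3449)
n_4 = (+0.6647, +0.7471)
n_5 = (-0.3543, +0.9351)
  (0,1): δ = 103.55°  ·
  (0,2): δ = 48.46°  ·
  (0,3): δ = 7.49°  ✓
  (0,4): δ = 61.02°  ·
  (0,5): δ = 123.44°  ·
  (1,2): δ = 124.91°  ·
  (1,3): δ = 83.94°  ·
  (1,4): δ = 15.42°  ✓
  (1,5): δ = 46.99°  ·
  (2,3): δ = 139.03°  ·
  (2,4): δ = 70.51°  ·
  (2,5): δ = 8.10°  ✓
  (3,4): δ = 111.49°  ·
  (3,5): δ = 49.07°  ·
  (4,5): δ = 117.59°  ·
antipodal pairs: 3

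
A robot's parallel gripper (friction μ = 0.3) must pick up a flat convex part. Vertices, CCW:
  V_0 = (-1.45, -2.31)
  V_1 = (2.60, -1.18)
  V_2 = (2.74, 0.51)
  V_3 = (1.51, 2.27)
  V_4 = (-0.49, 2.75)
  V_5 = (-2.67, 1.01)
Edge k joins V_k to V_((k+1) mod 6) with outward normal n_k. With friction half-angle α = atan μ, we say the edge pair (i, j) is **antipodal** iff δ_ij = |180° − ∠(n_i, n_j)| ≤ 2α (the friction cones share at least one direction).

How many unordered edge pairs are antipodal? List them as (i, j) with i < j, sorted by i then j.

count = 4; pairs: (0,3), (0,4), (1,5), (2,5)

α = atan 0.3 = 16.70°;  2α = 33.40°
n_0 = (+0.2687, -0.9632)
n_1 = (+0.9966, -0.0826)
n_2 = (+0.8197, +0.5728)
n_3 = (+0.2334, +0.9724)
n_4 = (-0.6238, +0.7816)
n_5 = (-0.9386, -0.3449)
  (0,1): δ = 110.33°  ·
  (0,2): δ = 70.64°  ·
  (0,3): δ = 29.09°  ✓
  (0,4): δ = 23.01°  ✓
  (0,5): δ = 94.59°  ·
  (1,2): δ = 140.32°  ·
  (1,3): δ = 98.76°  ·
  (1,4): δ = 46.67°  ·
  (1,5): δ = 24.91°  ✓
  (2,3): δ = 138.44°  ·
  (2,4): δ = 86.35°  ·
  (2,5): δ = 14.77°  ✓
  (3,4): δ = 127.91°  ·
  (3,5): δ = 56.33°  ·
  (4,5): δ = 108.42°  ·
antipodal pairs: 4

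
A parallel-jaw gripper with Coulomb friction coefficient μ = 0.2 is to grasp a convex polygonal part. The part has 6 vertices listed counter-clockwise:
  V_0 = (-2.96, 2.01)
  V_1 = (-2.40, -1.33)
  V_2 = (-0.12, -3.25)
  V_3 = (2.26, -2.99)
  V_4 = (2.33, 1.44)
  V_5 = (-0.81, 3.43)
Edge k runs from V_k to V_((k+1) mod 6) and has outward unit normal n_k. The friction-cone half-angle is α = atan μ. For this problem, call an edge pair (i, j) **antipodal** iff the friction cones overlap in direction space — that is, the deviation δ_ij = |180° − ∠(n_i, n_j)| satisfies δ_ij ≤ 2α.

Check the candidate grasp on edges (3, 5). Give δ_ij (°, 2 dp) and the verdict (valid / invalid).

α = atan 0.2 = 11.31°;  2α = 22.62°
edge 3: e_3 = (+0.07, +4.43);  n_3 = (+0.9999, -0.0158)
edge 5: e_5 = (-2.15, -1.42);  n_5 = (-0.5511, +0.8344)
∠(n_3, n_5) = 124.35°
δ = |180° − 124.35°| = 55.65°
55.65° > 2α = 22.62°  →  invalid

δ = 55.65°, invalid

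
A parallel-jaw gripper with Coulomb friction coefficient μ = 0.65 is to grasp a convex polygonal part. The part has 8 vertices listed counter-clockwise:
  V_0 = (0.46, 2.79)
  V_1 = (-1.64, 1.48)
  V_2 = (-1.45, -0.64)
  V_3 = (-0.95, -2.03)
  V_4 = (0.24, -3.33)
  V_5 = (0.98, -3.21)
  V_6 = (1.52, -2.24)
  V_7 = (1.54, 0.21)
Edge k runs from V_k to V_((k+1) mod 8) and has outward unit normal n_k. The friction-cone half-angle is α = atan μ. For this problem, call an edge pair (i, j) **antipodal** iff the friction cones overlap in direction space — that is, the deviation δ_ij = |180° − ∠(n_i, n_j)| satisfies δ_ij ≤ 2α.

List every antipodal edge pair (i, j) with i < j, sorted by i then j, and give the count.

α = atan 0.65 = 33.02°;  2α = 66.05°
n_0 = (-0.5293, +0.8485)
n_1 = (-0.9960, -0.0893)
n_2 = (-0.9410, -0.3385)
n_3 = (-0.7376, -0.6752)
n_4 = (+0.1601, -0.9871)
n_5 = (+0.8737, -0.4864)
n_6 = (+1.0000, -0.0082)
n_7 = (+0.9224, +0.3861)
  (0,1): δ = 116.83°  ·
  (0,2): δ = 102.17°  ·
  (0,3): δ = 79.49°  ·
  (0,4): δ = 22.75°  ✓
  (0,5): δ = 28.94°  ✓
  (0,6): δ = 57.58°  ✓
  (0,7): δ = 80.76°  ·
  (1,2): δ = 165.34°  ·
  (1,3): δ = 142.65°  ·
  (1,4): δ = 85.91°  ·
  (1,5): δ = 34.23°  ✓
  (1,6): δ = 5.59°  ✓
  (1,7): δ = 17.59°  ✓
  (2,3): δ = 157.31°  ·
  (2,4): δ = 100.57°  ·
  (2,5): δ = 48.89°  ✓
  (2,6): δ = 20.25°  ✓
  (2,7): δ = 2.93°  ✓
  (3,4): δ = 123.26°  ·
  (3,5): δ = 71.58°  ·
  (3,6): δ = 42.94°  ✓
  (3,7): δ = 19.76°  ✓
  (4,5): δ = 128.32°  ·
  (4,6): δ = 99.68°  ·
  (4,7): δ = 76.50°  ·
  (5,6): δ = 151.36°  ·
  (5,7): δ = 128.18°  ·
  (6,7): δ = 156.82°  ·
antipodal pairs: 11

count = 11; pairs: (0,4), (0,5), (0,6), (1,5), (1,6), (1,7), (2,5), (2,6), (2,7), (3,6), (3,7)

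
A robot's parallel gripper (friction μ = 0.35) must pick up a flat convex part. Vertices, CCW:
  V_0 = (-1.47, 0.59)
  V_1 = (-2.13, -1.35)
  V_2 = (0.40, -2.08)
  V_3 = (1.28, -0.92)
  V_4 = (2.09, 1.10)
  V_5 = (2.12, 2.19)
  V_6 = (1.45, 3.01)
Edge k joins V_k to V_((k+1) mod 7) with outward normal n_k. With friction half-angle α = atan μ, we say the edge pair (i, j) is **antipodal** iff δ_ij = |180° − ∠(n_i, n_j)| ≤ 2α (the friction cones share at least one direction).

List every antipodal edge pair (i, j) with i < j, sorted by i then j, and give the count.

α = atan 0.35 = 19.29°;  2α = 38.58°
n_0 = (-0.9467, +0.3221)
n_1 = (-0.2772, -0.9608)
n_2 = (+0.7967, -0.6044)
n_3 = (+0.9282, -0.3722)
n_4 = (+0.9996, -0.0275)
n_5 = (+0.7744, +0.6327)
n_6 = (-0.6381, +0.7699)
  (0,1): δ = 87.31°  ·
  (0,2): δ = 18.40°  ✓
  (0,3): δ = 3.06°  ✓
  (0,4): δ = 17.21°  ✓
  (0,5): δ = 58.04°  ·
  (0,6): δ = 148.44°  ·
  (1,2): δ = 111.09°  ·
  (1,3): δ = 95.76°  ·
  (1,4): δ = 75.48°  ·
  (1,5): δ = 34.65°  ✓
  (1,6): δ = 55.75°  ·
  (2,3): δ = 164.67°  ·
  (2,4): δ = 144.39°  ·
  (2,5): δ = 103.56°  ·
  (2,6): δ = 13.16°  ✓
  (3,4): δ = 159.73°  ·
  (3,5): δ = 118.90°  ·
  (3,6): δ = 28.50°  ✓
  (4,5): δ = 139.17°  ·
  (4,6): δ = 48.77°  ·
  (5,6): δ = 89.60°  ·
antipodal pairs: 6

count = 6; pairs: (0,2), (0,3), (0,4), (1,5), (2,6), (3,6)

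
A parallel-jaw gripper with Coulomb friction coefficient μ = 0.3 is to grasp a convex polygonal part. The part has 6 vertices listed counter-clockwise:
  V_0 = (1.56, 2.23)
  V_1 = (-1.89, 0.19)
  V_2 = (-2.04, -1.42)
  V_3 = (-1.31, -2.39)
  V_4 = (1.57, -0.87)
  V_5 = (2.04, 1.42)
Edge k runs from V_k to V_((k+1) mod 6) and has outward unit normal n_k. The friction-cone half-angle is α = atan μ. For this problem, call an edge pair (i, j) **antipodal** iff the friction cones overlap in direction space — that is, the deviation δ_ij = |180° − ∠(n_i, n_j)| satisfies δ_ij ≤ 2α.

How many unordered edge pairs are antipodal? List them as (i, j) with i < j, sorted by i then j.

count = 3; pairs: (0,3), (1,4), (2,5)

α = atan 0.3 = 16.70°;  2α = 33.40°
n_0 = (-0.5090, +0.8608)
n_1 = (-0.9957, +0.0928)
n_2 = (-0.7990, -0.6013)
n_3 = (+0.4668, -0.8844)
n_4 = (+0.9796, -0.2010)
n_5 = (+0.8603, +0.5098)
  (0,1): δ = 125.92°  ·
  (0,2): δ = 83.63°  ·
  (0,3): δ = 2.77°  ✓
  (0,4): δ = 47.81°  ·
  (0,5): δ = 90.05°  ·
  (1,2): δ = 137.71°  ·
  (1,3): δ = 56.85°  ·
  (1,4): δ = 6.28°  ✓
  (1,5): δ = 35.97°  ·
  (2,3): δ = 99.14°  ·
  (2,4): δ = 48.56°  ·
  (2,5): δ = 6.31°  ✓
  (3,4): δ = 129.42°  ·
  (3,5): δ = 87.17°  ·
  (4,5): δ = 137.75°  ·
antipodal pairs: 3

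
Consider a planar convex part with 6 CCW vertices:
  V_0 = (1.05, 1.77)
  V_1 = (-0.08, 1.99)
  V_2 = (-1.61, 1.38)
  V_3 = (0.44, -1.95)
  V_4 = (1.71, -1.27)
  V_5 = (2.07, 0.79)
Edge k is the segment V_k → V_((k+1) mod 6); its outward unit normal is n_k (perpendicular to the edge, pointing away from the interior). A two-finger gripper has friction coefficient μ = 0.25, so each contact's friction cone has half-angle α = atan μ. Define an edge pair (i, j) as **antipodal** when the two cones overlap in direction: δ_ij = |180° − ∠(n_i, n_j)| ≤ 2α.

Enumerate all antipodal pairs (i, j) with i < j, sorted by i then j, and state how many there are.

count = 2; pairs: (1,3), (2,5)

α = atan 0.25 = 14.04°;  2α = 28.07°
n_0 = (+0.1911, +0.9816)
n_1 = (-0.3703, +0.9289)
n_2 = (-0.8516, -0.5242)
n_3 = (+0.4720, -0.8816)
n_4 = (+0.9851, -0.1721)
n_5 = (+0.6928, +0.7211)
  (0,1): δ = 147.25°  ·
  (0,2): δ = 47.37°  ·
  (0,3): δ = 39.18°  ·
  (0,4): δ = 91.10°  ·
  (0,5): δ = 147.16°  ·
  (1,2): δ = 80.12°  ·
  (1,3): δ = 6.43°  ✓
  (1,4): δ = 58.35°  ·
  (1,5): δ = 114.41°  ·
  (2,3): δ = 93.45°  ·
  (2,4): δ = 41.53°  ·
  (2,5): δ = 14.53°  ✓
  (3,4): δ = 128.08°  ·
  (3,5): δ = 72.02°  ·
  (4,5): δ = 123.94°  ·
antipodal pairs: 2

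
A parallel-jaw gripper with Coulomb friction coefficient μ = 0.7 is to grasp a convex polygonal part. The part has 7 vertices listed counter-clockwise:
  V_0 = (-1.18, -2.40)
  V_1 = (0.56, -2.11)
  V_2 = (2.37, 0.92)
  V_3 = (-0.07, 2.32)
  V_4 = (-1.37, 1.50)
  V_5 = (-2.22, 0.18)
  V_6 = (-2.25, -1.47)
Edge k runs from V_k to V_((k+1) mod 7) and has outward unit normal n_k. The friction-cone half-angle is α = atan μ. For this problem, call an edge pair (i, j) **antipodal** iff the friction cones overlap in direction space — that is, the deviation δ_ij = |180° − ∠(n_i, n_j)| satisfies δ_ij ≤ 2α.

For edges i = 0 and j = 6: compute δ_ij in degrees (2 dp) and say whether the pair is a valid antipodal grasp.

α = atan 0.7 = 34.99°;  2α = 69.98°
edge 0: e_0 = (+1.74, +0.29);  n_0 = (+0.1644, -0.9864)
edge 6: e_6 = (+1.07, -0.93);  n_6 = (-0.6560, -0.7548)
∠(n_0, n_6) = 50.46°
δ = |180° − 50.46°| = 129.54°
129.54° > 2α = 69.98°  →  invalid

δ = 129.54°, invalid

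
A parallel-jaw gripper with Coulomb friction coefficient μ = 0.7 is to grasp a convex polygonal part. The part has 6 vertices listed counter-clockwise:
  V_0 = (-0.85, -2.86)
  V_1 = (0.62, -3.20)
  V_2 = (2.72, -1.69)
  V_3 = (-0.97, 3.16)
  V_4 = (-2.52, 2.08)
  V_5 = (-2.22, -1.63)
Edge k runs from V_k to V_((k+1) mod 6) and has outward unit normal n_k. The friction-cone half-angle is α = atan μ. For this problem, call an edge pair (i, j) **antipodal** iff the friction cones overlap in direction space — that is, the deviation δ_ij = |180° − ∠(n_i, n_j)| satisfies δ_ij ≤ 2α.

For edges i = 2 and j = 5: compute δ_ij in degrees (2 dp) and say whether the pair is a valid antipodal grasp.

δ = 10.82°, valid

α = atan 0.7 = 34.99°;  2α = 69.98°
edge 2: e_2 = (-3.69, +4.85);  n_2 = (+0.7958, +0.6055)
edge 5: e_5 = (+1.37, -1.23);  n_5 = (-0.6681, -0.7441)
∠(n_2, n_5) = 169.18°
δ = |180° − 169.18°| = 10.82°
10.82° ≤ 2α = 69.98°  →  valid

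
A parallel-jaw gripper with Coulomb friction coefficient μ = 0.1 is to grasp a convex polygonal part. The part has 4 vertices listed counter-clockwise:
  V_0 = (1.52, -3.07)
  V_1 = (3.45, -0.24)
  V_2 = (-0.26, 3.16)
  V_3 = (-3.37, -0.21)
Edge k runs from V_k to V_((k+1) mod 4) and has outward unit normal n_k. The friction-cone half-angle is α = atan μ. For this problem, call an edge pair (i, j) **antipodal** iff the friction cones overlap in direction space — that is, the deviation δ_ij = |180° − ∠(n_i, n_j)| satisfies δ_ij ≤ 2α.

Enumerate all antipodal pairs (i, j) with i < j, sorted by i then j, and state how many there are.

α = atan 0.1 = 5.71°;  2α = 11.42°
n_0 = (+0.8262, -0.5634)
n_1 = (+0.6756, +0.7372)
n_2 = (-0.7349, +0.6782)
n_3 = (-0.5049, -0.8632)
  (0,1): δ = 98.21°  ·
  (0,2): δ = 8.41°  ✓
  (0,3): δ = 93.97°  ·
  (1,2): δ = 90.20°  ·
  (1,3): δ = 12.18°  ·
  (2,3): δ = 77.62°  ·
antipodal pairs: 1

count = 1; pairs: (0,2)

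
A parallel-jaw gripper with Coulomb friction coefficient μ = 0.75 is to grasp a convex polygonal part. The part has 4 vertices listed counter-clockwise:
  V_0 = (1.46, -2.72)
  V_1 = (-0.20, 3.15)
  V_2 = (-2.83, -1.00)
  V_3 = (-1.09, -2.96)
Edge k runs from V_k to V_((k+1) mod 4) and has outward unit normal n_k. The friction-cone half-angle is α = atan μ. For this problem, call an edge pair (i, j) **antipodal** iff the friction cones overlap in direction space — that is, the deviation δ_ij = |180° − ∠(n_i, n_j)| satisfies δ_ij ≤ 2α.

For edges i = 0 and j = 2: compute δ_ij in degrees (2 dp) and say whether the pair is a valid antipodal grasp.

α = atan 0.75 = 36.87°;  2α = 73.74°
edge 0: e_0 = (-1.66, +5.87);  n_0 = (+0.9623, +0.2721)
edge 2: e_2 = (+1.74, -1.96);  n_2 = (-0.7478, -0.6639)
∠(n_0, n_2) = 154.19°
δ = |180° − 154.19°| = 25.81°
25.81° ≤ 2α = 73.74°  →  valid

δ = 25.81°, valid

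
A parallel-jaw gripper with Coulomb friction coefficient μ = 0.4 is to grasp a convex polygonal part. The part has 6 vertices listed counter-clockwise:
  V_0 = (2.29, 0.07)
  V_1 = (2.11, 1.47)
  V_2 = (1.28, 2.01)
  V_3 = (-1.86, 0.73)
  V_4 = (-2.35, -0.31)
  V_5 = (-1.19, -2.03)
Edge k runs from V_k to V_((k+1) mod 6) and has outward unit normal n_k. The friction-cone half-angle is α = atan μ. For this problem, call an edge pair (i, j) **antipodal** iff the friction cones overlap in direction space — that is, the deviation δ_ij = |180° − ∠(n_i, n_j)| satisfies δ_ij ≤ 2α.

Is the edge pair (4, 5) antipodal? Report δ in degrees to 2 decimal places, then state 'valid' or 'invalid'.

α = atan 0.4 = 21.80°;  2α = 43.60°
edge 4: e_4 = (+1.16, -1.72);  n_4 = (-0.8291, -0.5591)
edge 5: e_5 = (+3.48, +2.10);  n_5 = (+0.5167, -0.8562)
∠(n_4, n_5) = 87.11°
δ = |180° − 87.11°| = 92.89°
92.89° > 2α = 43.60°  →  invalid

δ = 92.89°, invalid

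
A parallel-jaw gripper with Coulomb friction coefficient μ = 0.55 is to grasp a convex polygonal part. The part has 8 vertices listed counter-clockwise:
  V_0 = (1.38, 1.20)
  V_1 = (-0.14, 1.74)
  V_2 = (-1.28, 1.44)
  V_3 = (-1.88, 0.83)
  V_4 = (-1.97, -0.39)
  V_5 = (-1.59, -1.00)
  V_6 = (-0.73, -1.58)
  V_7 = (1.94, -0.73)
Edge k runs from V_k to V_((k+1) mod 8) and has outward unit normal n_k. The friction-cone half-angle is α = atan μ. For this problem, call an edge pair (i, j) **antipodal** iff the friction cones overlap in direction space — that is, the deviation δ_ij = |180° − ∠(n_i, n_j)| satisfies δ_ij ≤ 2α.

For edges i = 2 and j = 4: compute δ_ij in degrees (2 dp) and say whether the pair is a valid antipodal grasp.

α = atan 0.55 = 28.81°;  2α = 57.62°
edge 2: e_2 = (-0.60, -0.61);  n_2 = (-0.7129, +0.7012)
edge 4: e_4 = (+0.38, -0.61);  n_4 = (-0.8488, -0.5287)
∠(n_2, n_4) = 76.45°
δ = |180° − 76.45°| = 103.55°
103.55° > 2α = 57.62°  →  invalid

δ = 103.55°, invalid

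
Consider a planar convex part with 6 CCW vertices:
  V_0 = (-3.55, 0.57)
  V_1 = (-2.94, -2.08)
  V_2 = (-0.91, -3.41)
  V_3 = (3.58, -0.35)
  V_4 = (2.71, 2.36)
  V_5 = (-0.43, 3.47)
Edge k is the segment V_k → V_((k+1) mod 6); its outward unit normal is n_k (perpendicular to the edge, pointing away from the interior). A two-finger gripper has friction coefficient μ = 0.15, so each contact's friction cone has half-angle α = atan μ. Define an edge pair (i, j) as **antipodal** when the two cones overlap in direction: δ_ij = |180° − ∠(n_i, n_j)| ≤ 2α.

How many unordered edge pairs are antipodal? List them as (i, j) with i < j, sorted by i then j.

count = 3; pairs: (0,3), (1,4), (2,5)

α = atan 0.15 = 8.53°;  2α = 17.06°
n_0 = (-0.9745, -0.2243)
n_1 = (-0.5480, -0.8365)
n_2 = (+0.5632, -0.8263)
n_3 = (+0.9521, +0.3057)
n_4 = (+0.3333, +0.9428)
n_5 = (-0.6808, +0.7325)
  (0,1): δ = 136.19°  ·
  (0,2): δ = 68.69°  ·
  (0,3): δ = 4.84°  ✓
  (0,4): δ = 57.57°  ·
  (0,5): δ = 119.94°  ·
  (1,2): δ = 112.49°  ·
  (1,3): δ = 38.97°  ·
  (1,4): δ = 13.76°  ✓
  (1,5): δ = 76.14°  ·
  (2,3): δ = 106.48°  ·
  (2,4): δ = 53.74°  ·
  (2,5): δ = 8.63°  ✓
  (3,4): δ = 127.27°  ·
  (3,5): δ = 64.89°  ·
  (4,5): δ = 117.62°  ·
antipodal pairs: 3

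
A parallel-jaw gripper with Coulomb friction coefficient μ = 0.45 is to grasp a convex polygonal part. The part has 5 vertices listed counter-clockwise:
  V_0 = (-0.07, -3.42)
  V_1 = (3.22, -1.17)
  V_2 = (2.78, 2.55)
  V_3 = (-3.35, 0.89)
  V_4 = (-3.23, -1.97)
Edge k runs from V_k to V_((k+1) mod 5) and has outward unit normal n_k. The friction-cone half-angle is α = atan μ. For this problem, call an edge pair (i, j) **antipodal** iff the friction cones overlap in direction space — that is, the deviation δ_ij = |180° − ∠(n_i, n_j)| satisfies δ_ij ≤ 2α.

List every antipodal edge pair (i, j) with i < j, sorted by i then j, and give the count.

α = atan 0.45 = 24.23°;  2α = 48.46°
n_0 = (+0.5645, -0.8254)
n_1 = (+0.9931, +0.1175)
n_2 = (-0.2614, +0.9652)
n_3 = (-0.9991, -0.0419)
n_4 = (-0.4171, -0.9089)
  (0,1): δ = 117.62°  ·
  (0,2): δ = 19.22°  ✓
  (0,3): δ = 58.03°  ·
  (0,4): δ = 120.98°  ·
  (1,2): δ = 81.59°  ·
  (1,3): δ = 4.34°  ✓
  (1,4): δ = 58.61°  ·
  (2,3): δ = 102.75°  ·
  (2,4): δ = 39.80°  ✓
  (3,4): δ = 117.05°  ·
antipodal pairs: 3

count = 3; pairs: (0,2), (1,3), (2,4)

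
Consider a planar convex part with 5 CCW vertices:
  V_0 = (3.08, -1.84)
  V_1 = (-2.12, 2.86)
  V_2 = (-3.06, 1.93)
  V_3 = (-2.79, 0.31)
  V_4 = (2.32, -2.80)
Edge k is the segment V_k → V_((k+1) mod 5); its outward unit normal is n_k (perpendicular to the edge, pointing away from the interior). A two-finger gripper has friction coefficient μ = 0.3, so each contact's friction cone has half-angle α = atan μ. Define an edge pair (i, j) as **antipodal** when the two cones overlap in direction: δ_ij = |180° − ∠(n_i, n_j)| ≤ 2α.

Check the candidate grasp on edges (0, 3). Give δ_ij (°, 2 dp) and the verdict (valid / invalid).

δ = 10.78°, valid

α = atan 0.3 = 16.70°;  2α = 33.40°
edge 0: e_0 = (-5.20, +4.70);  n_0 = (+0.6705, +0.7419)
edge 3: e_3 = (+5.11, -3.11);  n_3 = (-0.5199, -0.8542)
∠(n_0, n_3) = 169.22°
δ = |180° − 169.22°| = 10.78°
10.78° ≤ 2α = 33.40°  →  valid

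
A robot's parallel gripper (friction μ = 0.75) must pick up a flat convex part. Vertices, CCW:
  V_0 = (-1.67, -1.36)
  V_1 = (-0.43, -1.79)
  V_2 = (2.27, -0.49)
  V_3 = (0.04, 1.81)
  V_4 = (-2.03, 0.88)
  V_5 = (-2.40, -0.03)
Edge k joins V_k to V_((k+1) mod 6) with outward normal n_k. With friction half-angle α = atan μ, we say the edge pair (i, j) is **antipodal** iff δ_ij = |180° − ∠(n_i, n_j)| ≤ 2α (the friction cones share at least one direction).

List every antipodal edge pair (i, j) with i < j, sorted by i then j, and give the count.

α = atan 0.75 = 36.87°;  2α = 73.74°
n_0 = (-0.3276, -0.9448)
n_1 = (+0.4338, -0.9010)
n_2 = (+0.7179, +0.6961)
n_3 = (-0.4098, +0.9122)
n_4 = (-0.9264, +0.3767)
n_5 = (-0.8766, -0.4812)
  (0,1): δ = 135.16°  ·
  (0,2): δ = 26.76°  ✓
  (0,3): δ = 43.32°  ✓
  (0,4): δ = 87.00°  ·
  (0,5): δ = 137.89°  ·
  (1,2): δ = 71.60°  ✓
  (1,3): δ = 1.52°  ✓
  (1,4): δ = 42.16°  ✓
  (1,5): δ = 93.05°  ·
  (2,3): δ = 109.92°  ·
  (2,4): δ = 66.24°  ✓
  (2,5): δ = 15.35°  ✓
  (3,4): δ = 136.32°  ·
  (3,5): δ = 85.43°  ·
  (4,5): δ = 129.11°  ·
antipodal pairs: 7

count = 7; pairs: (0,2), (0,3), (1,2), (1,3), (1,4), (2,4), (2,5)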